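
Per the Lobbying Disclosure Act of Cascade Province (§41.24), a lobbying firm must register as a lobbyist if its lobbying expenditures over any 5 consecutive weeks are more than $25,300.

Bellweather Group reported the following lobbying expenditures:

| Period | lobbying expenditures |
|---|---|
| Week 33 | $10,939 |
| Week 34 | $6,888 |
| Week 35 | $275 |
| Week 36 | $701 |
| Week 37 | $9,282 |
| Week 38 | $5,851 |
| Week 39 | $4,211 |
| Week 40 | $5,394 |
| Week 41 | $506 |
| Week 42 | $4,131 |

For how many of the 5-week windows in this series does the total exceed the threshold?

2

Week 33–Week 37: $10,939 + $6,888 + $275 + $701 + $9,282 = $28,085 (over)
Week 34–Week 38: $6,888 + $275 + $701 + $9,282 + $5,851 = $22,997 (under)
Week 35–Week 39: $275 + $701 + $9,282 + $5,851 + $4,211 = $20,320 (under)
Week 36–Week 40: $701 + $9,282 + $5,851 + $4,211 + $5,394 = $25,439 (over)
Week 37–Week 41: $9,282 + $5,851 + $4,211 + $5,394 + $506 = $25,244 (under)
Week 38–Week 42: $5,851 + $4,211 + $5,394 + $506 + $4,131 = $20,093 (under)
2 windows exceed the threshold.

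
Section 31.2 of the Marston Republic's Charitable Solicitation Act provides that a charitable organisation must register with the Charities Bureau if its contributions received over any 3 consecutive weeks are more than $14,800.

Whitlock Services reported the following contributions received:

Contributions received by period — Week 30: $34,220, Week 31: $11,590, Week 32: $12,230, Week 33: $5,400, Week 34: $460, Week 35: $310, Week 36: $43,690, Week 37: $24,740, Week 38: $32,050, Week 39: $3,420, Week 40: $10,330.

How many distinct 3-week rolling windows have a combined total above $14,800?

Week 30–Week 32: $34,220 + $11,590 + $12,230 = $58,040 (over)
Week 31–Week 33: $11,590 + $12,230 + $5,400 = $29,220 (over)
Week 32–Week 34: $12,230 + $5,400 + $460 = $18,090 (over)
Week 33–Week 35: $5,400 + $460 + $310 = $6,170 (under)
Week 34–Week 36: $460 + $310 + $43,690 = $44,460 (over)
Week 35–Week 37: $310 + $43,690 + $24,740 = $68,740 (over)
Week 36–Week 38: $43,690 + $24,740 + $32,050 = $100,480 (over)
Week 37–Week 39: $24,740 + $32,050 + $3,420 = $60,210 (over)
Week 38–Week 40: $32,050 + $3,420 + $10,330 = $45,800 (over)
8 windows exceed the threshold.

8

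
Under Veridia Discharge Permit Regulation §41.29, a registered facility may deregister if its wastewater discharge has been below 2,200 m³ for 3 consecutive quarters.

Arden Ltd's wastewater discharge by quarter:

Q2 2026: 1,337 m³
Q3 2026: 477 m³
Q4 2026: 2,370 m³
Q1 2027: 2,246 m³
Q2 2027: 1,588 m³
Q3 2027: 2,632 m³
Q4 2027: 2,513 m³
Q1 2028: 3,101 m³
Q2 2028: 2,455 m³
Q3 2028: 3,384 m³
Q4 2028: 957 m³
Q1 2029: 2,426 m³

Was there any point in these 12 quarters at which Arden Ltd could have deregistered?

Quarters below 2,200 m³: Q2 2026, Q3 2026, Q2 2027, Q4 2028.
Longest run of consecutive quarters below the threshold: 2.
2 < 3, so Arden Ltd never became eligible.

No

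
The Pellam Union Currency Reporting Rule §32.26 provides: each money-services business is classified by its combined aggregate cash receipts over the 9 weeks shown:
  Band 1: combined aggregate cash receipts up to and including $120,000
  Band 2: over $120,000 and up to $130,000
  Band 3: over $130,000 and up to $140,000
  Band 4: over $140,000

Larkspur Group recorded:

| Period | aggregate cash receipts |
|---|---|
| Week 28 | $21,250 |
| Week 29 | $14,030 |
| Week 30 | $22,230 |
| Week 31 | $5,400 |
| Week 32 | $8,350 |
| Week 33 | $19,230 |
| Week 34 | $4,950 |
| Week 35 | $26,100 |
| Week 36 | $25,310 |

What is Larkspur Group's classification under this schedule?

Band 4

Combined aggregate cash receipts: $21,250 + $14,030 + $22,230 + $5,400 + $8,350 + $19,230 + $4,950 + $26,100 + $25,310 = $146,850.
$146,850 > $140,000, so Band 4 applies.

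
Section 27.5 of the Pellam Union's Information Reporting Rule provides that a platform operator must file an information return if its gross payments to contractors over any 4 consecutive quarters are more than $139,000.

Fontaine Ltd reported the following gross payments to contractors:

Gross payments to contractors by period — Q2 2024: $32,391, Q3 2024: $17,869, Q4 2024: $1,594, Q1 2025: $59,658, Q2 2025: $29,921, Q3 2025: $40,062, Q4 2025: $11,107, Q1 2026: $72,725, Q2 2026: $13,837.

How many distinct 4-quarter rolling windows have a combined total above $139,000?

Q2 2024–Q1 2025: $32,391 + $17,869 + $1,594 + $59,658 = $111,512 (under)
Q3 2024–Q2 2025: $17,869 + $1,594 + $59,658 + $29,921 = $109,042 (under)
Q4 2024–Q3 2025: $1,594 + $59,658 + $29,921 + $40,062 = $131,235 (under)
Q1 2025–Q4 2025: $59,658 + $29,921 + $40,062 + $11,107 = $140,748 (over)
Q2 2025–Q1 2026: $29,921 + $40,062 + $11,107 + $72,725 = $153,815 (over)
Q3 2025–Q2 2026: $40,062 + $11,107 + $72,725 + $13,837 = $137,731 (under)
2 windows exceed the threshold.

2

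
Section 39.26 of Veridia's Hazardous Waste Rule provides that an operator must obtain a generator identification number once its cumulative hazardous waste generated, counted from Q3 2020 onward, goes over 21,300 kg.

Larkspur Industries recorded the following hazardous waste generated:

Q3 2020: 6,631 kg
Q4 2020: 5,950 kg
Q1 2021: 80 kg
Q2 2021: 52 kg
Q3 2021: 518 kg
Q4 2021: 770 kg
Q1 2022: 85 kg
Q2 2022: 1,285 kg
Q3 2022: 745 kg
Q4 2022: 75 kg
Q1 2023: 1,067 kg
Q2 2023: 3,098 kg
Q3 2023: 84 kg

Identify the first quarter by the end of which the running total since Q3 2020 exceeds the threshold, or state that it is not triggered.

Not triggered

Through Q3 2020: 6,631 kg
Through Q4 2020: 12,581 kg
Through Q1 2021: 12,661 kg
Through Q2 2021: 12,713 kg
Through Q3 2021: 13,231 kg
Through Q4 2021: 14,001 kg
Through Q1 2022: 14,086 kg
Through Q2 2022: 15,371 kg
Through Q3 2022: 16,116 kg
Through Q4 2022: 16,191 kg
Through Q1 2023: 17,258 kg
Through Q2 2023: 20,356 kg
Through Q3 2023: 20,440 kg
Final cumulative total 20,440 kg ≤ 21,300 kg; the threshold is never exceeded.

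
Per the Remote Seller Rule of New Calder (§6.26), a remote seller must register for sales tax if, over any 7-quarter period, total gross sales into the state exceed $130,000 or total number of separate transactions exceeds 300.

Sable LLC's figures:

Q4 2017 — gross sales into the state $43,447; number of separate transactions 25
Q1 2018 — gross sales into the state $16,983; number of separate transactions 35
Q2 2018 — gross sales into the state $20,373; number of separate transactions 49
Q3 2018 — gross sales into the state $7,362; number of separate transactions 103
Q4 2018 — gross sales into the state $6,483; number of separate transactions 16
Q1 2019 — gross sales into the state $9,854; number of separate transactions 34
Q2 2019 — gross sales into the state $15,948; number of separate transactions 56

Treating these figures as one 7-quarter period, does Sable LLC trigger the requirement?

Total gross sales into the state: $43,447 + $16,983 + $20,373 + $7,362 + $6,483 + $9,854 + $15,948 = $120,450 (≤ $130,000).
Total number of separate transactions: 25 + 35 + 49 + 103 + 16 + 34 + 56 = 318 (> 300).
The test is 'or': at least one threshold is exceeded.

Yes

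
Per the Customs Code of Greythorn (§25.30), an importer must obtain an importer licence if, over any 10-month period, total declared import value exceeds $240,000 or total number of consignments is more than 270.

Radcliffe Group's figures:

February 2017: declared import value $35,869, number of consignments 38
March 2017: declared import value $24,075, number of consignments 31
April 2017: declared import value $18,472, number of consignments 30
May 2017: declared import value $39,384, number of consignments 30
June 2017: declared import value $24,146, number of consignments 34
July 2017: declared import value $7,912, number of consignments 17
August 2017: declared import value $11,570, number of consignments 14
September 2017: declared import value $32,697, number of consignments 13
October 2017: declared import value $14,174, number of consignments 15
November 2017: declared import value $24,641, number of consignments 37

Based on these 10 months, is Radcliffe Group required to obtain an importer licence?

No

Total declared import value: $35,869 + $24,075 + $18,472 + $39,384 + $24,146 + $7,912 + $11,570 + $32,697 + $14,174 + $24,641 = $232,940 (≤ $240,000).
Total number of consignments: 38 + 31 + 30 + 30 + 34 + 17 + 14 + 13 + 15 + 37 = 259 (≤ 270).
The test is 'or': neither threshold is exceeded.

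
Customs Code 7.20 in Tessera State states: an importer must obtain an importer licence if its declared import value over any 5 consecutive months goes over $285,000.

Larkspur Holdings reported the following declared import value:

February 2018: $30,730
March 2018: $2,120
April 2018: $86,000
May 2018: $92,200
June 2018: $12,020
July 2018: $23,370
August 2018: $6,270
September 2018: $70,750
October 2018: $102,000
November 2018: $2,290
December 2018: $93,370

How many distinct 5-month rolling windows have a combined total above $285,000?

0

February 2018–June 2018: $30,730 + $2,120 + $86,000 + $92,200 + $12,020 = $223,070 (under)
March 2018–July 2018: $2,120 + $86,000 + $92,200 + $12,020 + $23,370 = $215,710 (under)
April 2018–August 2018: $86,000 + $92,200 + $12,020 + $23,370 + $6,270 = $219,860 (under)
May 2018–September 2018: $92,200 + $12,020 + $23,370 + $6,270 + $70,750 = $204,610 (under)
June 2018–October 2018: $12,020 + $23,370 + $6,270 + $70,750 + $102,000 = $214,410 (under)
July 2018–November 2018: $23,370 + $6,270 + $70,750 + $102,000 + $2,290 = $204,680 (under)
August 2018–December 2018: $6,270 + $70,750 + $102,000 + $2,290 + $93,370 = $274,680 (under)
0 windows exceed the threshold.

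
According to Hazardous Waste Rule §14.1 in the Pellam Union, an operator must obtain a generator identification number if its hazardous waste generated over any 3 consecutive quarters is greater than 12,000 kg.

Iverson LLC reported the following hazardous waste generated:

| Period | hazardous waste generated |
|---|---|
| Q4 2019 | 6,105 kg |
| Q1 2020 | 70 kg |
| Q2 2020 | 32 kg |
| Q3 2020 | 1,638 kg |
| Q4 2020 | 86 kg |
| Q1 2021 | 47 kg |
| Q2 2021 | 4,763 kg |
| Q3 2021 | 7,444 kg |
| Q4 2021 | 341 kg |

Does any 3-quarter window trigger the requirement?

Q4 2019–Q2 2020: 6,105 kg + 70 kg + 32 kg = 6,207 kg (under)
Q1 2020–Q3 2020: 70 kg + 32 kg + 1,638 kg = 1,740 kg (under)
Q2 2020–Q4 2020: 32 kg + 1,638 kg + 86 kg = 1,756 kg (under)
Q3 2020–Q1 2021: 1,638 kg + 86 kg + 47 kg = 1,771 kg (under)
Q4 2020–Q2 2021: 86 kg + 47 kg + 4,763 kg = 4,896 kg (under)
Q1 2021–Q3 2021: 47 kg + 4,763 kg + 7,444 kg = 12,254 kg (over)
Q2 2021–Q4 2021: 4,763 kg + 7,444 kg + 341 kg = 12,548 kg (over)
At least one window exceeds 12,000 kg.

Yes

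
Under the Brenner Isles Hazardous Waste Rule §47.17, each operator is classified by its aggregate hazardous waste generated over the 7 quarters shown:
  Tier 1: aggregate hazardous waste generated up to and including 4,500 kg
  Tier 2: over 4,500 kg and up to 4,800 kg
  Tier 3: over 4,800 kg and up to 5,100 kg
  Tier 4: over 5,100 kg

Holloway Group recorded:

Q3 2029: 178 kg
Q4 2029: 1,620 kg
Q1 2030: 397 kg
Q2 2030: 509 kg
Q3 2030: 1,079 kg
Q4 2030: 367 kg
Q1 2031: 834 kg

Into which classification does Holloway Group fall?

Tier 3

Aggregate hazardous waste generated: 178 kg + 1,620 kg + 397 kg + 509 kg + 1,079 kg + 367 kg + 834 kg = 4,984 kg.
4,800 kg < 4,984 kg ≤ 5,100 kg, so Tier 3 applies.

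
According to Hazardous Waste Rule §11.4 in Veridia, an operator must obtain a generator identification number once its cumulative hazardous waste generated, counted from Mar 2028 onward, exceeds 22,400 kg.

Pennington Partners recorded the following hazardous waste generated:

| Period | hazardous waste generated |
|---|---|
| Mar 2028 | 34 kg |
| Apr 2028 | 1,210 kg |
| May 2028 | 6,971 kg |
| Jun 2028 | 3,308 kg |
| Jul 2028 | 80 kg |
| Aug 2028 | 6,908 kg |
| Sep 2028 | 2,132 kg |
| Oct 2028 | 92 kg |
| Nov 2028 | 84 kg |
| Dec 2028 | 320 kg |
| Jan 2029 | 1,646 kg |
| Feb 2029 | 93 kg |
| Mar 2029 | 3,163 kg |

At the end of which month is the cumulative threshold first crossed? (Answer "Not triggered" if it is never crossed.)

Jan 2029

Through Mar 2028: 34 kg
Through Apr 2028: 1,244 kg
Through May 2028: 8,215 kg
Through Jun 2028: 11,523 kg
Through Jul 2028: 11,603 kg
Through Aug 2028: 18,511 kg
Through Sep 2028: 20,643 kg
Through Oct 2028: 20,735 kg
Through Nov 2028: 20,819 kg
Through Dec 2028: 21,139 kg
Through Jan 2029: 22,785 kg ← exceeds threshold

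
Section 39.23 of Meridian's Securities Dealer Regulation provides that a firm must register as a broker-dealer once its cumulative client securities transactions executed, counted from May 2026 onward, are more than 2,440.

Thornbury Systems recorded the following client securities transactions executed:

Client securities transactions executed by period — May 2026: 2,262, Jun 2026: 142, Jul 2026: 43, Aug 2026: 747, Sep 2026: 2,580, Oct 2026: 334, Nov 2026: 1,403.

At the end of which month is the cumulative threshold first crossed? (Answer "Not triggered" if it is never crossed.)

Jul 2026

Through May 2026: 2,262
Through Jun 2026: 2,404
Through Jul 2026: 2,447 ← exceeds threshold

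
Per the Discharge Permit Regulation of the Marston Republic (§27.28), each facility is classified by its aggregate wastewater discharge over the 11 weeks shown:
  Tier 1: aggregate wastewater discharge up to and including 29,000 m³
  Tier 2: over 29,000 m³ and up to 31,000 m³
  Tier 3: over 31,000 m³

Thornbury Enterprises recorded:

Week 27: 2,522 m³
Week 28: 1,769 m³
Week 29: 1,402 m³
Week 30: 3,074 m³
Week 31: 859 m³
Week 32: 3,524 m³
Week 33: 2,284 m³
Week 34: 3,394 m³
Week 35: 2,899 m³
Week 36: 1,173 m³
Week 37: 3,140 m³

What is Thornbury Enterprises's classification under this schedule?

Aggregate wastewater discharge: 2,522 m³ + 1,769 m³ + 1,402 m³ + 3,074 m³ + 859 m³ + 3,524 m³ + 2,284 m³ + 3,394 m³ + 2,899 m³ + 1,173 m³ + 3,140 m³ = 26,040 m³.
26,040 m³ ≤ 29,000 m³, so Tier 1 applies.

Tier 1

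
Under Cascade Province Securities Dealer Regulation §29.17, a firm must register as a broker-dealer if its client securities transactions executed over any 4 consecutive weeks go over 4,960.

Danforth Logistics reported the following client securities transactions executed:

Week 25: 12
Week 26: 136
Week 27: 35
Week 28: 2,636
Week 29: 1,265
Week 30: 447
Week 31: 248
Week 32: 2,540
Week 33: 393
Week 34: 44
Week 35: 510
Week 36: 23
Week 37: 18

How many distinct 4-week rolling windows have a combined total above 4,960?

Week 25–Week 28: 12 + 136 + 35 + 2,636 = 2,819 (under)
Week 26–Week 29: 136 + 35 + 2,636 + 1,265 = 4,072 (under)
Week 27–Week 30: 35 + 2,636 + 1,265 + 447 = 4,383 (under)
Week 28–Week 31: 2,636 + 1,265 + 447 + 248 = 4,596 (under)
Week 29–Week 32: 1,265 + 447 + 248 + 2,540 = 4,500 (under)
Week 30–Week 33: 447 + 248 + 2,540 + 393 = 3,628 (under)
Week 31–Week 34: 248 + 2,540 + 393 + 44 = 3,225 (under)
Week 32–Week 35: 2,540 + 393 + 44 + 510 = 3,487 (under)
Week 33–Week 36: 393 + 44 + 510 + 23 = 970 (under)
Week 34–Week 37: 44 + 510 + 23 + 18 = 595 (under)
0 windows exceed the threshold.

0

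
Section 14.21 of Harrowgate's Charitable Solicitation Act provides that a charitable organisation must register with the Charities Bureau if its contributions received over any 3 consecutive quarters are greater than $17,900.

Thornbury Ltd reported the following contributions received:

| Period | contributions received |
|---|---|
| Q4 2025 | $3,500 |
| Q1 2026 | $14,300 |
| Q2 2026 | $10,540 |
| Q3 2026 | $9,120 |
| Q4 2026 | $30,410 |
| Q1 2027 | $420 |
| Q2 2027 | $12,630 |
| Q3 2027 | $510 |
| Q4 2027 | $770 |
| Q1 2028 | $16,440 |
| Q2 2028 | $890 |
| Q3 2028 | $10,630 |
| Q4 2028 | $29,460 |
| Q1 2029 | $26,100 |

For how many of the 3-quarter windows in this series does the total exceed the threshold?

9

Q4 2025–Q2 2026: $3,500 + $14,300 + $10,540 = $28,340 (over)
Q1 2026–Q3 2026: $14,300 + $10,540 + $9,120 = $33,960 (over)
Q2 2026–Q4 2026: $10,540 + $9,120 + $30,410 = $50,070 (over)
Q3 2026–Q1 2027: $9,120 + $30,410 + $420 = $39,950 (over)
Q4 2026–Q2 2027: $30,410 + $420 + $12,630 = $43,460 (over)
Q1 2027–Q3 2027: $420 + $12,630 + $510 = $13,560 (under)
Q2 2027–Q4 2027: $12,630 + $510 + $770 = $13,910 (under)
Q3 2027–Q1 2028: $510 + $770 + $16,440 = $17,720 (under)
Q4 2027–Q2 2028: $770 + $16,440 + $890 = $18,100 (over)
Q1 2028–Q3 2028: $16,440 + $890 + $10,630 = $27,960 (over)
Q2 2028–Q4 2028: $890 + $10,630 + $29,460 = $40,980 (over)
Q3 2028–Q1 2029: $10,630 + $29,460 + $26,100 = $66,190 (over)
9 windows exceed the threshold.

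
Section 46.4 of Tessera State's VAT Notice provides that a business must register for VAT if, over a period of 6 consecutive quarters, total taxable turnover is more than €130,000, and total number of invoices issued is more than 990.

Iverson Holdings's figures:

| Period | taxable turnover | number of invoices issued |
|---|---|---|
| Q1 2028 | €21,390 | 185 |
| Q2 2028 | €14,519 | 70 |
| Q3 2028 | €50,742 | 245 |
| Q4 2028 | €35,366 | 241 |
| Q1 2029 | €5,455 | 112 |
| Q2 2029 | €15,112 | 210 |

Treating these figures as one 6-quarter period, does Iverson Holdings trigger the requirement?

Yes

Total taxable turnover: €21,390 + €14,519 + €50,742 + €35,366 + €5,455 + €15,112 = €142,584 (> €130,000).
Total number of invoices issued: 185 + 70 + 245 + 241 + 112 + 210 = 1,063 (> 990).
The test is 'and': both thresholds are exceeded.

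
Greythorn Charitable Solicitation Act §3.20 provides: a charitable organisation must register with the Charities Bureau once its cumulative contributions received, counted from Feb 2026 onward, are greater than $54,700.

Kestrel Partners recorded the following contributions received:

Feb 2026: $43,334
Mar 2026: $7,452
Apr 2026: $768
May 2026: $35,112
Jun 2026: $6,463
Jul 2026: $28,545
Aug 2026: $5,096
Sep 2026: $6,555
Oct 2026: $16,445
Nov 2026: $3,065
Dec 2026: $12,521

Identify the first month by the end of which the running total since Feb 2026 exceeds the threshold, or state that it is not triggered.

Through Feb 2026: $43,334
Through Mar 2026: $50,786
Through Apr 2026: $51,554
Through May 2026: $86,666 ← exceeds threshold

May 2026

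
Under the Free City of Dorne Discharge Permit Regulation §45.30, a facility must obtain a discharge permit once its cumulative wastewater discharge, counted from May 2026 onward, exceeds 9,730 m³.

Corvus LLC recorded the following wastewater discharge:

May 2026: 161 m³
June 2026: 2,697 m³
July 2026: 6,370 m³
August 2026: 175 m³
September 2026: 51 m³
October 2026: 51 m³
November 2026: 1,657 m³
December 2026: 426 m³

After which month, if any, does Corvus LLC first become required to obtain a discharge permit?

November 2026

Through May 2026: 161 m³
Through June 2026: 2,858 m³
Through July 2026: 9,228 m³
Through August 2026: 9,403 m³
Through September 2026: 9,454 m³
Through October 2026: 9,505 m³
Through November 2026: 11,162 m³ ← exceeds threshold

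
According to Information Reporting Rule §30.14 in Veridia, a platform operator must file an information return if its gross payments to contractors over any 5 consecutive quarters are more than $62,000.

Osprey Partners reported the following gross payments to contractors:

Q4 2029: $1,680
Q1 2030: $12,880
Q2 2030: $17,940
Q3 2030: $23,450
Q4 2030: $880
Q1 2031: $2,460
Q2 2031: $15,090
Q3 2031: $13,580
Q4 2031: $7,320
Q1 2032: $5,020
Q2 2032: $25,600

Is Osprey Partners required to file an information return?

Q4 2029–Q4 2030: $1,680 + $12,880 + $17,940 + $23,450 + $880 = $56,830 (under)
Q1 2030–Q1 2031: $12,880 + $17,940 + $23,450 + $880 + $2,460 = $57,610 (under)
Q2 2030–Q2 2031: $17,940 + $23,450 + $880 + $2,460 + $15,090 = $59,820 (under)
Q3 2030–Q3 2031: $23,450 + $880 + $2,460 + $15,090 + $13,580 = $55,460 (under)
Q4 2030–Q4 2031: $880 + $2,460 + $15,090 + $13,580 + $7,320 = $39,330 (under)
Q1 2031–Q1 2032: $2,460 + $15,090 + $13,580 + $7,320 + $5,020 = $43,470 (under)
Q2 2031–Q2 2032: $15,090 + $13,580 + $7,320 + $5,020 + $25,600 = $66,610 (over)
At least one window exceeds $62,000.

Yes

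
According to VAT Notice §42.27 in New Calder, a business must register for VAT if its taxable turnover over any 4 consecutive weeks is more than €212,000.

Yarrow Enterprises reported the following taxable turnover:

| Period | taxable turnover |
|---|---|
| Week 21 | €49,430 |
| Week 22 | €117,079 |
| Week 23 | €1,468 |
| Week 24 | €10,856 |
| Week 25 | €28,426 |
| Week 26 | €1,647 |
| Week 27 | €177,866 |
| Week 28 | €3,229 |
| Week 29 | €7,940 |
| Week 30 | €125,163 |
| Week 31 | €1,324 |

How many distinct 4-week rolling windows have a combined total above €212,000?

Week 21–Week 24: €49,430 + €117,079 + €1,468 + €10,856 = €178,833 (under)
Week 22–Week 25: €117,079 + €1,468 + €10,856 + €28,426 = €157,829 (under)
Week 23–Week 26: €1,468 + €10,856 + €28,426 + €1,647 = €42,397 (under)
Week 24–Week 27: €10,856 + €28,426 + €1,647 + €177,866 = €218,795 (over)
Week 25–Week 28: €28,426 + €1,647 + €177,866 + €3,229 = €211,168 (under)
Week 26–Week 29: €1,647 + €177,866 + €3,229 + €7,940 = €190,682 (under)
Week 27–Week 30: €177,866 + €3,229 + €7,940 + €125,163 = €314,198 (over)
Week 28–Week 31: €3,229 + €7,940 + €125,163 + €1,324 = €137,656 (under)
2 windows exceed the threshold.

2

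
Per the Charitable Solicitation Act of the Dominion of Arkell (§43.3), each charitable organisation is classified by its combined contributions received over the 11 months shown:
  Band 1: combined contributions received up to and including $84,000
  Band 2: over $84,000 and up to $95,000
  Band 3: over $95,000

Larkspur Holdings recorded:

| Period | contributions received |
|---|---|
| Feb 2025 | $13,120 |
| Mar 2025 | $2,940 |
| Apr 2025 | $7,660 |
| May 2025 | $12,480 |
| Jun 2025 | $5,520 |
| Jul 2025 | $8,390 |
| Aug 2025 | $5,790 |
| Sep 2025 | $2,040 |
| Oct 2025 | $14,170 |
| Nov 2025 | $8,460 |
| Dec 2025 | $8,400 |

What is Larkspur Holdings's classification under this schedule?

Combined contributions received: $13,120 + $2,940 + $7,660 + $12,480 + $5,520 + $8,390 + $5,790 + $2,040 + $14,170 + $8,460 + $8,400 = $88,970.
$84,000 < $88,970 ≤ $95,000, so Band 2 applies.

Band 2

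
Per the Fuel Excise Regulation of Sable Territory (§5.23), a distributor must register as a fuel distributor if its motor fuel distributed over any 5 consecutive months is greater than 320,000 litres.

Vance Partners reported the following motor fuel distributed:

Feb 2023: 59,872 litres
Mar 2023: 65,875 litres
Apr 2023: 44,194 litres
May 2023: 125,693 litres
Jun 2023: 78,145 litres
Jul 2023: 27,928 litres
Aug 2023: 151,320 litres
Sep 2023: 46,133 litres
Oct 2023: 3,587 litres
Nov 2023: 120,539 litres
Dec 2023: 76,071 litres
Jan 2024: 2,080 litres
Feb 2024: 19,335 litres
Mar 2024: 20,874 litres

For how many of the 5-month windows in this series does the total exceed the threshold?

6

Feb 2023–Jun 2023: 59,872 litres + 65,875 litres + 44,194 litres + 125,693 litres + 78,145 litres = 373,779 litres (over)
Mar 2023–Jul 2023: 65,875 litres + 44,194 litres + 125,693 litres + 78,145 litres + 27,928 litres = 341,835 litres (over)
Apr 2023–Aug 2023: 44,194 litres + 125,693 litres + 78,145 litres + 27,928 litres + 151,320 litres = 427,280 litres (over)
May 2023–Sep 2023: 125,693 litres + 78,145 litres + 27,928 litres + 151,320 litres + 46,133 litres = 429,219 litres (over)
Jun 2023–Oct 2023: 78,145 litres + 27,928 litres + 151,320 litres + 46,133 litres + 3,587 litres = 307,113 litres (under)
Jul 2023–Nov 2023: 27,928 litres + 151,320 litres + 46,133 litres + 3,587 litres + 120,539 litres = 349,507 litres (over)
Aug 2023–Dec 2023: 151,320 litres + 46,133 litres + 3,587 litres + 120,539 litres + 76,071 litres = 397,650 litres (over)
Sep 2023–Jan 2024: 46,133 litres + 3,587 litres + 120,539 litres + 76,071 litres + 2,080 litres = 248,410 litres (under)
Oct 2023–Feb 2024: 3,587 litres + 120,539 litres + 76,071 litres + 2,080 litres + 19,335 litres = 221,612 litres (under)
Nov 2023–Mar 2024: 120,539 litres + 76,071 litres + 2,080 litres + 19,335 litres + 20,874 litres = 238,899 litres (under)
6 windows exceed the threshold.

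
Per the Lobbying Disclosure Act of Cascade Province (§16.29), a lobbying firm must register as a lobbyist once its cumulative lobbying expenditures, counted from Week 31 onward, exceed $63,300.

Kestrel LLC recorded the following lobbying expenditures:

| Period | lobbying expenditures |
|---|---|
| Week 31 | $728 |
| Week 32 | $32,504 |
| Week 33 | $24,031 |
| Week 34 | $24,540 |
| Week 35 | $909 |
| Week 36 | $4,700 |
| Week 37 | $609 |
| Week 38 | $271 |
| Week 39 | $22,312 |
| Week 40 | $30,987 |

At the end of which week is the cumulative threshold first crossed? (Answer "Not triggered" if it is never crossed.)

Week 34

Through Week 31: $728
Through Week 32: $33,232
Through Week 33: $57,263
Through Week 34: $81,803 ← exceeds threshold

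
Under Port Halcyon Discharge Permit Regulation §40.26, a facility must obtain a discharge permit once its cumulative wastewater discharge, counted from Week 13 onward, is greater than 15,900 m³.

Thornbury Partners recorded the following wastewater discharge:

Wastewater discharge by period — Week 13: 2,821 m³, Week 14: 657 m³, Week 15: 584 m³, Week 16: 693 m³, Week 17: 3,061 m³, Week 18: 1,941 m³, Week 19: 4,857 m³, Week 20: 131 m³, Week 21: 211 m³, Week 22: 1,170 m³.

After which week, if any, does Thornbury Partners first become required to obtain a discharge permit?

Through Week 13: 2,821 m³
Through Week 14: 3,478 m³
Through Week 15: 4,062 m³
Through Week 16: 4,755 m³
Through Week 17: 7,816 m³
Through Week 18: 9,757 m³
Through Week 19: 14,614 m³
Through Week 20: 14,745 m³
Through Week 21: 14,956 m³
Through Week 22: 16,126 m³ ← exceeds threshold

Week 22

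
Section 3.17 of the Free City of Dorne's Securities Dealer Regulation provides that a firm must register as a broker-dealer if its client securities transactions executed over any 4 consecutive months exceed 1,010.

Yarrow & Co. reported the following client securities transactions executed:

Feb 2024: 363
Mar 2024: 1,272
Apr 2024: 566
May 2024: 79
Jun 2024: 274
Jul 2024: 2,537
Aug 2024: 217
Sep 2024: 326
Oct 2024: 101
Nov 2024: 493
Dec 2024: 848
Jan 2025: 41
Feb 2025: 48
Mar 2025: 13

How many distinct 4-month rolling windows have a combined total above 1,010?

10

Feb 2024–May 2024: 363 + 1,272 + 566 + 79 = 2,280 (over)
Mar 2024–Jun 2024: 1,272 + 566 + 79 + 274 = 2,191 (over)
Apr 2024–Jul 2024: 566 + 79 + 274 + 2,537 = 3,456 (over)
May 2024–Aug 2024: 79 + 274 + 2,537 + 217 = 3,107 (over)
Jun 2024–Sep 2024: 274 + 2,537 + 217 + 326 = 3,354 (over)
Jul 2024–Oct 2024: 2,537 + 217 + 326 + 101 = 3,181 (over)
Aug 2024–Nov 2024: 217 + 326 + 101 + 493 = 1,137 (over)
Sep 2024–Dec 2024: 326 + 101 + 493 + 848 = 1,768 (over)
Oct 2024–Jan 2025: 101 + 493 + 848 + 41 = 1,483 (over)
Nov 2024–Feb 2025: 493 + 848 + 41 + 48 = 1,430 (over)
Dec 2024–Mar 2025: 848 + 41 + 48 + 13 = 950 (under)
10 windows exceed the threshold.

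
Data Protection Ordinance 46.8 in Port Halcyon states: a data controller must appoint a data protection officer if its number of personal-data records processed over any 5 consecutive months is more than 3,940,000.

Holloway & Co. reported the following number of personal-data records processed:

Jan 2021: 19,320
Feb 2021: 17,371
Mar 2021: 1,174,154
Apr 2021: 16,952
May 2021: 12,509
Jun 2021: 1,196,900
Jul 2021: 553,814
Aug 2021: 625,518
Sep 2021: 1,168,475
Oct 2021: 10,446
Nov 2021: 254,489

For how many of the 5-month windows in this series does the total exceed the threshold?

Jan 2021–May 2021: 19,320 + 17,371 + 1,174,154 + 16,952 + 12,509 = 1,240,306 (under)
Feb 2021–Jun 2021: 17,371 + 1,174,154 + 16,952 + 12,509 + 1,196,900 = 2,417,886 (under)
Mar 2021–Jul 2021: 1,174,154 + 16,952 + 12,509 + 1,196,900 + 553,814 = 2,954,329 (under)
Apr 2021–Aug 2021: 16,952 + 12,509 + 1,196,900 + 553,814 + 625,518 = 2,405,693 (under)
May 2021–Sep 2021: 12,509 + 1,196,900 + 553,814 + 625,518 + 1,168,475 = 3,557,216 (under)
Jun 2021–Oct 2021: 1,196,900 + 553,814 + 625,518 + 1,168,475 + 10,446 = 3,555,153 (under)
Jul 2021–Nov 2021: 553,814 + 625,518 + 1,168,475 + 10,446 + 254,489 = 2,612,742 (under)
0 windows exceed the threshold.

0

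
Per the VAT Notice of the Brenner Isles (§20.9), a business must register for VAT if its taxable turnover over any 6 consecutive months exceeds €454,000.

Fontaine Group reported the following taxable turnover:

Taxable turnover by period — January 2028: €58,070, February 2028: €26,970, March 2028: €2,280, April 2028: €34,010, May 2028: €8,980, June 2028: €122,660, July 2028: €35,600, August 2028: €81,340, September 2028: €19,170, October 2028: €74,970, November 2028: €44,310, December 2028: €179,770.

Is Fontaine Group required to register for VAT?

No

January 2028–June 2028: €58,070 + €26,970 + €2,280 + €34,010 + €8,980 + €122,660 = €252,970 (under)
February 2028–July 2028: €26,970 + €2,280 + €34,010 + €8,980 + €122,660 + €35,600 = €230,500 (under)
March 2028–August 2028: €2,280 + €34,010 + €8,980 + €122,660 + €35,600 + €81,340 = €284,870 (under)
April 2028–September 2028: €34,010 + €8,980 + €122,660 + €35,600 + €81,340 + €19,170 = €301,760 (under)
May 2028–October 2028: €8,980 + €122,660 + €35,600 + €81,340 + €19,170 + €74,970 = €342,720 (under)
June 2028–November 2028: €122,660 + €35,600 + €81,340 + €19,170 + €74,970 + €44,310 = €378,050 (under)
July 2028–December 2028: €35,600 + €81,340 + €19,170 + €74,970 + €44,310 + €179,770 = €435,160 (under)
No window exceeds €454,000.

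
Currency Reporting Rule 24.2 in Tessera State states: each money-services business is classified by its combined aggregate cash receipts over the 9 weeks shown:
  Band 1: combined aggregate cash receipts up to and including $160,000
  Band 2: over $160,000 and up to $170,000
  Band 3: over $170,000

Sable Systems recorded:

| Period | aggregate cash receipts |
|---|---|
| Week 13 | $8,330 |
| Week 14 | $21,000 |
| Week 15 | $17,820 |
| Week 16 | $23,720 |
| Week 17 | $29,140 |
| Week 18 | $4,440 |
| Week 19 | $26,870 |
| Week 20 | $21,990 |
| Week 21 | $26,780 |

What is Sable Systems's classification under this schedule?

Band 3

Combined aggregate cash receipts: $8,330 + $21,000 + $17,820 + $23,720 + $29,140 + $4,440 + $26,870 + $21,990 + $26,780 = $180,090.
$180,090 > $170,000, so Band 3 applies.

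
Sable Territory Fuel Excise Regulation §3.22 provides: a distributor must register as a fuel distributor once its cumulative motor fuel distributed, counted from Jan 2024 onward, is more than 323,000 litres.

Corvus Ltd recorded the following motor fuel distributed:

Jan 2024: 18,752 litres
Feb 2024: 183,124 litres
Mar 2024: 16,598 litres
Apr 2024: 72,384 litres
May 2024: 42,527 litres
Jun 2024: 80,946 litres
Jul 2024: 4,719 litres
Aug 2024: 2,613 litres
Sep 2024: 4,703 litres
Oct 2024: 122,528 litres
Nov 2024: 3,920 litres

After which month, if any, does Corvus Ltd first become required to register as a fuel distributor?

May 2024

Through Jan 2024: 18,752 litres
Through Feb 2024: 201,876 litres
Through Mar 2024: 218,474 litres
Through Apr 2024: 290,858 litres
Through May 2024: 333,385 litres ← exceeds threshold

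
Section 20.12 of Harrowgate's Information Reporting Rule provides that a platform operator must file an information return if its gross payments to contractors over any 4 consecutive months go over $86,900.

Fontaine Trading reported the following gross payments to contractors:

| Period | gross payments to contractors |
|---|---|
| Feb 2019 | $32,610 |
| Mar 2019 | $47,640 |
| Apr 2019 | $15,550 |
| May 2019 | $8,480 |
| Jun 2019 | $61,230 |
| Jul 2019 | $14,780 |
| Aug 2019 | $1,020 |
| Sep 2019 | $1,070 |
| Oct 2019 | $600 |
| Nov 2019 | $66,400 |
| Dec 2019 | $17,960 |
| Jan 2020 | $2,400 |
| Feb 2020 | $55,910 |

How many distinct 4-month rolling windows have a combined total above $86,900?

5

Feb 2019–May 2019: $32,610 + $47,640 + $15,550 + $8,480 = $104,280 (over)
Mar 2019–Jun 2019: $47,640 + $15,550 + $8,480 + $61,230 = $132,900 (over)
Apr 2019–Jul 2019: $15,550 + $8,480 + $61,230 + $14,780 = $100,040 (over)
May 2019–Aug 2019: $8,480 + $61,230 + $14,780 + $1,020 = $85,510 (under)
Jun 2019–Sep 2019: $61,230 + $14,780 + $1,020 + $1,070 = $78,100 (under)
Jul 2019–Oct 2019: $14,780 + $1,020 + $1,070 + $600 = $17,470 (under)
Aug 2019–Nov 2019: $1,020 + $1,070 + $600 + $66,400 = $69,090 (under)
Sep 2019–Dec 2019: $1,070 + $600 + $66,400 + $17,960 = $86,030 (under)
Oct 2019–Jan 2020: $600 + $66,400 + $17,960 + $2,400 = $87,360 (over)
Nov 2019–Feb 2020: $66,400 + $17,960 + $2,400 + $55,910 = $142,670 (over)
5 windows exceed the threshold.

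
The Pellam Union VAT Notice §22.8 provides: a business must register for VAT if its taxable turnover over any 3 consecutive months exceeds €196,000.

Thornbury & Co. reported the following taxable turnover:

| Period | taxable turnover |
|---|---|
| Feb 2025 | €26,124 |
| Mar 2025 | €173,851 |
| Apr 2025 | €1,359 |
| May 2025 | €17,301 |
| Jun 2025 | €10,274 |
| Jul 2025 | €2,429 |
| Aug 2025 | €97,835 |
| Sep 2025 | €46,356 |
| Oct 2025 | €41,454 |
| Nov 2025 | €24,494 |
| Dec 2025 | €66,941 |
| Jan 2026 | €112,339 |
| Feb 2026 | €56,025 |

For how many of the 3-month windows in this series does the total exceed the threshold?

3

Feb 2025–Apr 2025: €26,124 + €173,851 + €1,359 = €201,334 (over)
Mar 2025–May 2025: €173,851 + €1,359 + €17,301 = €192,511 (under)
Apr 2025–Jun 2025: €1,359 + €17,301 + €10,274 = €28,934 (under)
May 2025–Jul 2025: €17,301 + €10,274 + €2,429 = €30,004 (under)
Jun 2025–Aug 2025: €10,274 + €2,429 + €97,835 = €110,538 (under)
Jul 2025–Sep 2025: €2,429 + €97,835 + €46,356 = €146,620 (under)
Aug 2025–Oct 2025: €97,835 + €46,356 + €41,454 = €185,645 (under)
Sep 2025–Nov 2025: €46,356 + €41,454 + €24,494 = €112,304 (under)
Oct 2025–Dec 2025: €41,454 + €24,494 + €66,941 = €132,889 (under)
Nov 2025–Jan 2026: €24,494 + €66,941 + €112,339 = €203,774 (over)
Dec 2025–Feb 2026: €66,941 + €112,339 + €56,025 = €235,305 (over)
3 windows exceed the threshold.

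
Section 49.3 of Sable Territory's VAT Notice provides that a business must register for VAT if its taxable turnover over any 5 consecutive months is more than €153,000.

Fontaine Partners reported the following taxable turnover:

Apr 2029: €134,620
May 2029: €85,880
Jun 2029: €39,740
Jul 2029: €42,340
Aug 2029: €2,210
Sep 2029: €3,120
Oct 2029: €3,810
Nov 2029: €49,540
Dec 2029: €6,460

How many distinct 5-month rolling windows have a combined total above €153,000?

Apr 2029–Aug 2029: €134,620 + €85,880 + €39,740 + €42,340 + €2,210 = €304,790 (over)
May 2029–Sep 2029: €85,880 + €39,740 + €42,340 + €2,210 + €3,120 = €173,290 (over)
Jun 2029–Oct 2029: €39,740 + €42,340 + €2,210 + €3,120 + €3,810 = €91,220 (under)
Jul 2029–Nov 2029: €42,340 + €2,210 + €3,120 + €3,810 + €49,540 = €101,020 (under)
Aug 2029–Dec 2029: €2,210 + €3,120 + €3,810 + €49,540 + €6,460 = €65,140 (under)
2 windows exceed the threshold.

2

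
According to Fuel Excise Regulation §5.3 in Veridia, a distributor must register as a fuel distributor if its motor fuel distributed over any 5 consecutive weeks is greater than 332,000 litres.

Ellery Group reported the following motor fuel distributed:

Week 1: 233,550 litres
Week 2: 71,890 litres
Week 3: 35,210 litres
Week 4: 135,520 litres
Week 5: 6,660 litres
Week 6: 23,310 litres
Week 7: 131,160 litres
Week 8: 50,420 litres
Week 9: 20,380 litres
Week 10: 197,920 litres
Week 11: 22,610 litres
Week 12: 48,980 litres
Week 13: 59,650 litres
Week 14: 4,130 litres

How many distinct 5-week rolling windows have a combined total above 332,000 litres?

Week 1–Week 5: 233,550 litres + 71,890 litres + 35,210 litres + 135,520 litres + 6,660 litres = 482,830 litres (over)
Week 2–Week 6: 71,890 litres + 35,210 litres + 135,520 litres + 6,660 litres + 23,310 litres = 272,590 litres (under)
Week 3–Week 7: 35,210 litres + 135,520 litres + 6,660 litres + 23,310 litres + 131,160 litres = 331,860 litres (under)
Week 4–Week 8: 135,520 litres + 6,660 litres + 23,310 litres + 131,160 litres + 50,420 litres = 347,070 litres (over)
Week 5–Week 9: 6,660 litres + 23,310 litres + 131,160 litres + 50,420 litres + 20,380 litres = 231,930 litres (under)
Week 6–Week 10: 23,310 litres + 131,160 litres + 50,420 litres + 20,380 litres + 197,920 litres = 423,190 litres (over)
Week 7–Week 11: 131,160 litres + 50,420 litres + 20,380 litres + 197,920 litres + 22,610 litres = 422,490 litres (over)
Week 8–Week 12: 50,420 litres + 20,380 litres + 197,920 litres + 22,610 litres + 48,980 litres = 340,310 litres (over)
Week 9–Week 13: 20,380 litres + 197,920 litres + 22,610 litres + 48,980 litres + 59,650 litres = 349,540 litres (over)
Week 10–Week 14: 197,920 litres + 22,610 litres + 48,980 litres + 59,650 litres + 4,130 litres = 333,290 litres (over)
7 windows exceed the threshold.

7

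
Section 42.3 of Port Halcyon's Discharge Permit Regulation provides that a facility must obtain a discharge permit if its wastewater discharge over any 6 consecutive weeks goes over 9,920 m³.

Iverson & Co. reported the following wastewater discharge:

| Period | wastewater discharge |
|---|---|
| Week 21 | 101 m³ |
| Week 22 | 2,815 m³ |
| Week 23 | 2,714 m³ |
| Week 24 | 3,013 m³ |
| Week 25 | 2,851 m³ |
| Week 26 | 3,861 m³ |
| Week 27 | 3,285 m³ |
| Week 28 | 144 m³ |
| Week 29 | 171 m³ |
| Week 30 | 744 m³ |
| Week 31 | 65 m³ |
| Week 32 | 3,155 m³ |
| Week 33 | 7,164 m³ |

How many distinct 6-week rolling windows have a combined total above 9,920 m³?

6

Week 21–Week 26: 101 m³ + 2,815 m³ + 2,714 m³ + 3,013 m³ + 2,851 m³ + 3,861 m³ = 15,355 m³ (over)
Week 22–Week 27: 2,815 m³ + 2,714 m³ + 3,013 m³ + 2,851 m³ + 3,861 m³ + 3,285 m³ = 18,539 m³ (over)
Week 23–Week 28: 2,714 m³ + 3,013 m³ + 2,851 m³ + 3,861 m³ + 3,285 m³ + 144 m³ = 15,868 m³ (over)
Week 24–Week 29: 3,013 m³ + 2,851 m³ + 3,861 m³ + 3,285 m³ + 144 m³ + 171 m³ = 13,325 m³ (over)
Week 25–Week 30: 2,851 m³ + 3,861 m³ + 3,285 m³ + 144 m³ + 171 m³ + 744 m³ = 11,056 m³ (over)
Week 26–Week 31: 3,861 m³ + 3,285 m³ + 144 m³ + 171 m³ + 744 m³ + 65 m³ = 8,270 m³ (under)
Week 27–Week 32: 3,285 m³ + 144 m³ + 171 m³ + 744 m³ + 65 m³ + 3,155 m³ = 7,564 m³ (under)
Week 28–Week 33: 144 m³ + 171 m³ + 744 m³ + 65 m³ + 3,155 m³ + 7,164 m³ = 11,443 m³ (over)
6 windows exceed the threshold.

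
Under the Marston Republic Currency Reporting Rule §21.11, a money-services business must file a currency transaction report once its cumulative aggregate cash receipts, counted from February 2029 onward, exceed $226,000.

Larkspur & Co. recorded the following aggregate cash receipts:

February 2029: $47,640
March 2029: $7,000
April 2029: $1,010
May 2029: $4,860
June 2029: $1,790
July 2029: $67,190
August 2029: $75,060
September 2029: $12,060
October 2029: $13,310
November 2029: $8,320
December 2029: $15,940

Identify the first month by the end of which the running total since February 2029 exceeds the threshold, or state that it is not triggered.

October 2029

Through February 2029: $47,640
Through March 2029: $54,640
Through April 2029: $55,650
Through May 2029: $60,510
Through June 2029: $62,300
Through July 2029: $129,490
Through August 2029: $204,550
Through September 2029: $216,610
Through October 2029: $229,920 ← exceeds threshold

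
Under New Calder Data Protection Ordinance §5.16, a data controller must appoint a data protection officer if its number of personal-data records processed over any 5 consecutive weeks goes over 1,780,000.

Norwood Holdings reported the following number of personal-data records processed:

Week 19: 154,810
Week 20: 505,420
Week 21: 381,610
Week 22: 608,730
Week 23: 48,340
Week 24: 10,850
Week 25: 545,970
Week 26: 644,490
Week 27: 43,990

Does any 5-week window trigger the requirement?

Week 19–Week 23: 154,810 + 505,420 + 381,610 + 608,730 + 48,340 = 1,698,910 (under)
Week 20–Week 24: 505,420 + 381,610 + 608,730 + 48,340 + 10,850 = 1,554,950 (under)
Week 21–Week 25: 381,610 + 608,730 + 48,340 + 10,850 + 545,970 = 1,595,500 (under)
Week 22–Week 26: 608,730 + 48,340 + 10,850 + 545,970 + 644,490 = 1,858,380 (over)
Week 23–Week 27: 48,340 + 10,850 + 545,970 + 644,490 + 43,990 = 1,293,640 (under)
At least one window exceeds 1,780,000.

Yes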